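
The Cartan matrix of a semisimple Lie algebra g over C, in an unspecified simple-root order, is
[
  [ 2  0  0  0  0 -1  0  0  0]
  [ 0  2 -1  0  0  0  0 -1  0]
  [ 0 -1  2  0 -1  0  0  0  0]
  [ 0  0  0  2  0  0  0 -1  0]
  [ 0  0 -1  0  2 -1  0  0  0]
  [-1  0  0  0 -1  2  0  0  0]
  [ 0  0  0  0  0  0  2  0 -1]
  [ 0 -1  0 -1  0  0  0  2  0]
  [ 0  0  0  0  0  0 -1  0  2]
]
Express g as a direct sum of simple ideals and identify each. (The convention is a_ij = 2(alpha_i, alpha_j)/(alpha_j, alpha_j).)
A2 ⊕ A7

The diagram associated to this matrix has two connected components: the simple roots {alpha_7, alpha_9} form a chain of 2 nodes with single edges (A_2), and {alpha_1, alpha_2, alpha_3, alpha_4, alpha_5, alpha_6, alpha_8} form a chain of 7 nodes with single edges (A_7). A semisimple Lie algebra decomposes uniquely as the direct sum of simple ideals, one per connected component of its Dynkin diagram, so g ≅ A_2 ⊕ A_7 (dimension 8 + 63 = 71).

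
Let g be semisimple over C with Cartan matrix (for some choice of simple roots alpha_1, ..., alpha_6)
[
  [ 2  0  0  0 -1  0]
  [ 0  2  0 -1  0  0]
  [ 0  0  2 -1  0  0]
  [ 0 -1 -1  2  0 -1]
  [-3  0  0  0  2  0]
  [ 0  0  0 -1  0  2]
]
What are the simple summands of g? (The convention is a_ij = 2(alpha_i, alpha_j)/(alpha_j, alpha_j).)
The diagram associated to this matrix has two connected components: the simple roots {alpha_2, alpha_3, alpha_4, alpha_6} form a chain of 2 nodes with a fork of two nodes at one end (D_4), and {alpha_1, alpha_5} form two nodes joined by a triple edge (G_2). A semisimple Lie algebra decomposes uniquely as the direct sum of simple ideals, one per connected component of its Dynkin diagram, so g ≅ D_4 ⊕ G_2 (dimension 28 + 14 = 42).

D4 ⊕ G2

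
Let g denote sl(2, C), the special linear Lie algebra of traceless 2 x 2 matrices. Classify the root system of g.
This is sl(2), which has dimension 2^2 - 1 = 3 and rank 2 - 1 = 1 (a Cartan subalgebra is the diagonal traceless matrices). In the classification of classical Lie algebras, the special linear algebra sl(n+1) has type A_n; here n = 1, so the Dynkin diagram is a chain of 1 nodes with single edges (A_1). Hence the type is A_1.

A1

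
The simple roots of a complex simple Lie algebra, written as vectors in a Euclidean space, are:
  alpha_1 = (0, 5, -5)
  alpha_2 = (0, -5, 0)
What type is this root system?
type B_2

Compute the Cartan integers a_ij = 2(alpha_i, alpha_j)/(alpha_j, alpha_j); the resulting 2x2 Cartan matrix is
[[2, -2], [-1, 2]].
The roots have two lengths (squared-length ratio 2:1); the short ones are alpha_{2}. The associated Dynkin diagram is a chain of 2 nodes with a double edge at one end; the terminal node there is the unique short simple root (B_2), so the type is B_2 (the algebra so(5)).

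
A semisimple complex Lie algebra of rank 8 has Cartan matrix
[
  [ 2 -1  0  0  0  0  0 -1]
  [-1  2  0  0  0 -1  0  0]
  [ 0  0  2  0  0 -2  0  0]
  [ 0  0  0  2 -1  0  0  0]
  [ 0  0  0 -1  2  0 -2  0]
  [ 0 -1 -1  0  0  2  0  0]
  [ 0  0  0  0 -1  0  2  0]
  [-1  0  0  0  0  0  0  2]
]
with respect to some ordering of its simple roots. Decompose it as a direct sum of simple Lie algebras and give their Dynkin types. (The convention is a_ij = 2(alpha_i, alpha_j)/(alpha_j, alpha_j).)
The diagram associated to this matrix has two connected components: the simple roots {alpha_4, alpha_5, alpha_7} form a chain of 3 nodes with a double edge at one end; the terminal node there is the unique short simple root (B_3), and {alpha_1, alpha_2, alpha_3, alpha_6, alpha_8} form a chain of 5 nodes with a double edge at one end; the terminal node there is the unique long simple root (C_5). A semisimple Lie algebra decomposes uniquely as the direct sum of simple ideals, one per connected component of its Dynkin diagram, so g ≅ B_3 ⊕ C_5 (dimension 21 + 55 = 76).

B_3 (so(7)) ⊕ C_5 (sp(10))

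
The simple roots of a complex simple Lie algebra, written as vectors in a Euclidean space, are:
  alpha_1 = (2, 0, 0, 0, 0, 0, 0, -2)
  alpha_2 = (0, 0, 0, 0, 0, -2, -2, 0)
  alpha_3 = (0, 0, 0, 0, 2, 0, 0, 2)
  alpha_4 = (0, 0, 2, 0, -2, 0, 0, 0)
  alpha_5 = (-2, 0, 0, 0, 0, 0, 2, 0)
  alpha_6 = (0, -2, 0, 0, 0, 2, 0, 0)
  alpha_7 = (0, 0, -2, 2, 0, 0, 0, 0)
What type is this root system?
Compute the Cartan integers a_ij = 2(alpha_i, alpha_j)/(alpha_j, alpha_j); the resulting 7x7 Cartan matrix is
[[2, 0, -1, 0, -1, 0, 0], [0, 2, 0, 0, -1, -1, 0], [-1, 0, 2, -1, 0, 0, 0], [0, 0, -1, 2, 0, 0, -1], [-1, -1, 0, 0, 2, 0, 0], [0, -1, 0, 0, 0, 2, 0], [0, 0, 0, -1, 0, 0, 2]].
All simple roots have the same length, so the diagram is simply laced. The associated Dynkin diagram is a chain of 7 nodes with single edges (A_7), so the type is A_7 (the algebra sl(8)).

A7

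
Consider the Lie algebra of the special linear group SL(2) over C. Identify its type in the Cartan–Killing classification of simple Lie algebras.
A_1 (sl(2))

This is sl(2), which has dimension 2^2 - 1 = 3 and rank 2 - 1 = 1 (a Cartan subalgebra is the diagonal traceless matrices). In the classification of classical Lie algebras, the special linear algebra sl(n+1) has type A_n; here n = 1, so the Dynkin diagram is a chain of 1 nodes with single edges (A_1). Hence the type is A_1.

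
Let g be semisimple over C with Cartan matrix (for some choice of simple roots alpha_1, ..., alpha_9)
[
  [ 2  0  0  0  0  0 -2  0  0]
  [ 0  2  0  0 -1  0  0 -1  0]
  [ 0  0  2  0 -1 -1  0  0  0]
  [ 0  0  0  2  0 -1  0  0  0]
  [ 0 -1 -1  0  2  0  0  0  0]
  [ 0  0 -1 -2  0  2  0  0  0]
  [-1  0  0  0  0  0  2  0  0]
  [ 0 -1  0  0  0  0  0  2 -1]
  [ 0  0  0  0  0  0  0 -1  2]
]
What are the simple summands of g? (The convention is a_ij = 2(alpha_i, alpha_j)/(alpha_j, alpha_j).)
B2 + B7

The diagram associated to this matrix has two connected components: the simple roots {alpha_1, alpha_7} form a chain of 2 nodes with a double edge at one end; the terminal node there is the unique short simple root (B_2), and {alpha_2, alpha_3, alpha_4, alpha_5, alpha_6, alpha_8, alpha_9} form a chain of 7 nodes with a double edge at one end; the terminal node there is the unique short simple root (B_7). A semisimple Lie algebra decomposes uniquely as the direct sum of simple ideals, one per connected component of its Dynkin diagram, so g ≅ B_2 ⊕ B_7 (dimension 10 + 105 = 115).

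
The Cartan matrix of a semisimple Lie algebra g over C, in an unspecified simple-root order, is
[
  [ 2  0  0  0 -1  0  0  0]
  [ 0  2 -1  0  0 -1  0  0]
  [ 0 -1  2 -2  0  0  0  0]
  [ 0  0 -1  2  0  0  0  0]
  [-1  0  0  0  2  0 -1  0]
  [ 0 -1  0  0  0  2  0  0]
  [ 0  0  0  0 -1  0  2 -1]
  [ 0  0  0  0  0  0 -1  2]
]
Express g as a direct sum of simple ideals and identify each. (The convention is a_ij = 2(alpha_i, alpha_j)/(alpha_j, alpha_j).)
type A_4 + type B_4

The diagram associated to this matrix has two connected components: the simple roots {alpha_1, alpha_5, alpha_7, alpha_8} form a chain of 4 nodes with single edges (A_4), and {alpha_2, alpha_3, alpha_4, alpha_6} form a chain of 4 nodes with a double edge at one end; the terminal node there is the unique short simple root (B_4). A semisimple Lie algebra decomposes uniquely as the direct sum of simple ideals, one per connected component of its Dynkin diagram, so g ≅ A_4 ⊕ B_4 (dimension 24 + 36 = 60).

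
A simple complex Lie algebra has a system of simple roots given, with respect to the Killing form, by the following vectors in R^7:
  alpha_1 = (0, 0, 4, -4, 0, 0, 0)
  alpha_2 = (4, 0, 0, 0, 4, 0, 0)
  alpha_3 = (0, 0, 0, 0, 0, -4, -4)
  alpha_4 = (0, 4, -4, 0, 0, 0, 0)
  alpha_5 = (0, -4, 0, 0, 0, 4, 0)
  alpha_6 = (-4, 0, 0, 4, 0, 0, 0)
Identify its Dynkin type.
Compute the Cartan integers a_ij = 2(alpha_i, alpha_j)/(alpha_j, alpha_j); the resulting 6x6 Cartan matrix is
[[2, 0, 0, -1, 0, -1], [0, 2, 0, 0, 0, -1], [0, 0, 2, 0, -1, 0], [-1, 0, 0, 2, -1, 0], [0, 0, -1, -1, 2, 0], [-1, -1, 0, 0, 0, 2]].
All simple roots have the same length, so the diagram is simply laced. The associated Dynkin diagram is a chain of 6 nodes with single edges (A_6), so the type is A_6 (the algebra sl(7)).

A_6 (sl(7))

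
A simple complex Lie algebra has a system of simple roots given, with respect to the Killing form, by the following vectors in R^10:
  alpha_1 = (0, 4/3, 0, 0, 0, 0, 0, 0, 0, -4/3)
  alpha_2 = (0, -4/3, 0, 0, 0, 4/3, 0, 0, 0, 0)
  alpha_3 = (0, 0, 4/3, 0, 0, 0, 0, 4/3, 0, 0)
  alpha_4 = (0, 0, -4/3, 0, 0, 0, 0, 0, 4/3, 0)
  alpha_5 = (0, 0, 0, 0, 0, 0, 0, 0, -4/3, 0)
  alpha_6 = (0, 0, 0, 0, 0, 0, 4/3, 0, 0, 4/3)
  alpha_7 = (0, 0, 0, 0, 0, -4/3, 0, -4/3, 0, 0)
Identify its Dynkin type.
Compute the Cartan integers a_ij = 2(alpha_i, alpha_j)/(alpha_j, alpha_j); the resulting 7x7 Cartan matrix is
[[2, -1, 0, 0, 0, -1, 0], [-1, 2, 0, 0, 0, 0, -1], [0, 0, 2, -1, 0, 0, -1], [0, 0, -1, 2, -2, 0, 0], [0, 0, 0, -1, 2, 0, 0], [-1, 0, 0, 0, 0, 2, 0], [0, -1, -1, 0, 0, 0, 2]].
The roots have two lengths (squared-length ratio 2:1); the short ones are alpha_{5}. The associated Dynkin diagram is a chain of 7 nodes with a double edge at one end; the terminal node there is the unique short simple root (B_7), so the type is B_7 (the algebra so(15)).

B7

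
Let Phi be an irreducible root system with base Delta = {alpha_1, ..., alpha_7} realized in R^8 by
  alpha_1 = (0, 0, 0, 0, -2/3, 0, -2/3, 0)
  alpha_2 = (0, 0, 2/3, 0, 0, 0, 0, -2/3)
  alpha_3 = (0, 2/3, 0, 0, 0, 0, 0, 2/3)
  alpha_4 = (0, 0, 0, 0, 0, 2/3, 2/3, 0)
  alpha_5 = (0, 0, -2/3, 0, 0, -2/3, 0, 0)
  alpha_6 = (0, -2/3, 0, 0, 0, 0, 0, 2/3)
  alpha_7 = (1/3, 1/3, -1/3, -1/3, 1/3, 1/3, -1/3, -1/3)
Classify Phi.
E_7

Compute the Cartan integers a_ij = 2(alpha_i, alpha_j)/(alpha_j, alpha_j); the resulting 7x7 Cartan matrix is
[[2, 0, 0, -1, 0, 0, 0], [0, 2, -1, 0, -1, -1, 0], [0, -1, 2, 0, 0, 0, 0], [-1, 0, 0, 2, -1, 0, 0], [0, -1, 0, -1, 2, 0, 0], [0, -1, 0, 0, 0, 2, -1], [0, 0, 0, 0, 0, -1, 2]].
All simple roots have the same length, so the diagram is simply laced. The associated Dynkin diagram is a chain of 6 nodes with one extra node attached to the third node from one end (E_7), so the type is E_7.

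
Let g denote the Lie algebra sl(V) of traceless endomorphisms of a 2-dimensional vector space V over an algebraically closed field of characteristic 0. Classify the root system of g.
A_1

This is sl(2), which has dimension 2^2 - 1 = 3 and rank 2 - 1 = 1 (a Cartan subalgebra is the diagonal traceless matrices). In the classification of classical Lie algebras, the special linear algebra sl(n+1) has type A_n; here n = 1, so the Dynkin diagram is a chain of 1 nodes with single edges (A_1). Hence the type is A_1.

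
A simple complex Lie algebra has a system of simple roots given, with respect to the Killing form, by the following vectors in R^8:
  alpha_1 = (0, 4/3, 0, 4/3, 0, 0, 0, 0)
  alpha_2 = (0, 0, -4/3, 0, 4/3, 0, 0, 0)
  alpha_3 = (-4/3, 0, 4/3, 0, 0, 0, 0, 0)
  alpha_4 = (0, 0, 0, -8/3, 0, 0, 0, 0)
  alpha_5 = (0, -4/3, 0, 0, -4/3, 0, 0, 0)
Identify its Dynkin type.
Compute the Cartan integers a_ij = 2(alpha_i, alpha_j)/(alpha_j, alpha_j); the resulting 5x5 Cartan matrix is
[[2, 0, 0, -1, -1], [0, 2, -1, 0, -1], [0, -1, 2, 0, 0], [-2, 0, 0, 2, 0], [-1, -1, 0, 0, 2]].
The roots have two lengths (squared-length ratio 2:1); the short ones are alpha_{1,2,3,5}. The associated Dynkin diagram is a chain of 5 nodes with a double edge at one end; the terminal node there is the unique long simple root (C_5), so the type is C_5 (the algebra sp(10)).

C5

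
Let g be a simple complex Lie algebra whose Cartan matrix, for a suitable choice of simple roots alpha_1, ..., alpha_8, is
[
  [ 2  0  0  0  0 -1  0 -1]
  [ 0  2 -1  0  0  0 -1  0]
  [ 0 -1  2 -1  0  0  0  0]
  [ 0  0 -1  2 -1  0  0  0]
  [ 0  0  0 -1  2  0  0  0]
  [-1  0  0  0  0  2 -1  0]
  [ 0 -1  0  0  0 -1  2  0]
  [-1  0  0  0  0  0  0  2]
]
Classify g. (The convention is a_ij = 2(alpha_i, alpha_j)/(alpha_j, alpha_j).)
The matrix has rank 8 with 2's on the diagonal. Reading the off-diagonal entries as Dynkin edges (a single edge where a_ij = a_ji = -1; a double or triple edge where a_ij * a_ji = 2 or 3), the diagram is a chain of 8 nodes with single edges (A_8). One simple-root ordering that puts it in standard form is (alpha_8, alpha_1, alpha_6, alpha_7, alpha_2, alpha_3, alpha_4, alpha_5). So the algebra is type A_8, i.e. sl(9).

A_8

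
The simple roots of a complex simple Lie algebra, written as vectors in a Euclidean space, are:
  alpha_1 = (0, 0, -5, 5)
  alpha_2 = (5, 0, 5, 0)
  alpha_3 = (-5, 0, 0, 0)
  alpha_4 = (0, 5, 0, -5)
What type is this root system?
Compute the Cartan integers a_ij = 2(alpha_i, alpha_j)/(alpha_j, alpha_j); the resulting 4x4 Cartan matrix is
[[2, -1, 0, -1], [-1, 2, -2, 0], [0, -1, 2, 0], [-1, 0, 0, 2]].
The roots have two lengths (squared-length ratio 2:1); the short ones are alpha_{3}. The associated Dynkin diagram is a chain of 4 nodes with a double edge at one end; the terminal node there is the unique short simple root (B_4), so the type is B_4 (the algebra so(9)).

B4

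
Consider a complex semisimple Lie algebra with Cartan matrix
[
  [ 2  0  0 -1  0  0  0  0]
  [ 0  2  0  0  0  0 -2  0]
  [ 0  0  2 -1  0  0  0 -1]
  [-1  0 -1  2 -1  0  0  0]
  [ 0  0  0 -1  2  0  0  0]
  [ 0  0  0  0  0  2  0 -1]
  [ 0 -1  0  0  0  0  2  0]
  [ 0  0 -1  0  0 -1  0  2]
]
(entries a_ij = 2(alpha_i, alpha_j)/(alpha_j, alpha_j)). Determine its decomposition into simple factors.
type B_2 ⊕ type D_6

The diagram associated to this matrix has two connected components: the simple roots {alpha_2, alpha_7} form a chain of 2 nodes with a double edge at one end; the terminal node there is the unique short simple root (B_2), and {alpha_1, alpha_3, alpha_4, alpha_5, alpha_6, alpha_8} form a chain of 4 nodes with a fork of two nodes at one end (D_6). A semisimple Lie algebra decomposes uniquely as the direct sum of simple ideals, one per connected component of its Dynkin diagram, so g ≅ B_2 ⊕ D_6 (dimension 10 + 66 = 76).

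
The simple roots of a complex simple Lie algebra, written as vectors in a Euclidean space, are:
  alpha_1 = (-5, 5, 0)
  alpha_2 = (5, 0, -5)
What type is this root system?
Compute the Cartan integers a_ij = 2(alpha_i, alpha_j)/(alpha_j, alpha_j); the resulting 2x2 Cartan matrix is
[[2, -1], [-1, 2]].
All simple roots have the same length, so the diagram is simply laced. The associated Dynkin diagram is a chain of 2 nodes with single edges (A_2), so the type is A_2 (the algebra sl(3)).

type A_2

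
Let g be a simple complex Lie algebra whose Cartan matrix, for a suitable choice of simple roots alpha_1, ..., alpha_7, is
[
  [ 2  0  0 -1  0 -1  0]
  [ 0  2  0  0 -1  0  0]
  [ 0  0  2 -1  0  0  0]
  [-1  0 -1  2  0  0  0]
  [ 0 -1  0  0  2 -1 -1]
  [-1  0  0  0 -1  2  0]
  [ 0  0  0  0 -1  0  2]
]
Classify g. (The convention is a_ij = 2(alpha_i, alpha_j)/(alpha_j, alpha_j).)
The matrix has rank 7 with 2's on the diagonal. Reading the off-diagonal entries as Dynkin edges (a single edge where a_ij = a_ji = -1; a double or triple edge where a_ij * a_ji = 2 or 3), the diagram is a chain of 5 nodes with a fork of two nodes at one end (D_7). One simple-root ordering that puts it in standard form is (alpha_3, alpha_4, alpha_1, alpha_6, alpha_5, alpha_2, alpha_7). So the algebra is type D_7, i.e. so(14).

D7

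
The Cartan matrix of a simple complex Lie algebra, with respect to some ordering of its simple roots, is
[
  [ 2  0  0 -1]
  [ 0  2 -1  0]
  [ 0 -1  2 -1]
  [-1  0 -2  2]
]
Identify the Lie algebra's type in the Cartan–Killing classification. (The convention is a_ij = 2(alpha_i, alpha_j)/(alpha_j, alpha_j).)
F4

The matrix has rank 4 with 2's on the diagonal. Reading the off-diagonal entries as Dynkin edges (a single edge where a_ij = a_ji = -1; a double or triple edge where a_ij * a_ji = 2 or 3), the diagram is a chain of 4 nodes with a double edge between the middle two (F_4). One simple-root ordering that puts it in standard form is (alpha_1, alpha_4, alpha_3, alpha_2). So the algebra is type F_4.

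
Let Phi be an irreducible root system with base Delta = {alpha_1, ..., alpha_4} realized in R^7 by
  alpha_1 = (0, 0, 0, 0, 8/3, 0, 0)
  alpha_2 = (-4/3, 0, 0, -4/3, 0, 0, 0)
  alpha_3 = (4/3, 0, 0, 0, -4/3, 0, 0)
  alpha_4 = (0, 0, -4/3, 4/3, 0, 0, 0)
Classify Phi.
Compute the Cartan integers a_ij = 2(alpha_i, alpha_j)/(alpha_j, alpha_j); the resulting 4x4 Cartan matrix is
[[2, 0, -2, 0], [0, 2, -1, -1], [-1, -1, 2, 0], [0, -1, 0, 2]].
The roots have two lengths (squared-length ratio 2:1); the short ones are alpha_{2,3,4}. The associated Dynkin diagram is a chain of 4 nodes with a double edge at one end; the terminal node there is the unique long simple root (C_4), so the type is C_4 (the algebra sp(8)).

C_4 (sp(8))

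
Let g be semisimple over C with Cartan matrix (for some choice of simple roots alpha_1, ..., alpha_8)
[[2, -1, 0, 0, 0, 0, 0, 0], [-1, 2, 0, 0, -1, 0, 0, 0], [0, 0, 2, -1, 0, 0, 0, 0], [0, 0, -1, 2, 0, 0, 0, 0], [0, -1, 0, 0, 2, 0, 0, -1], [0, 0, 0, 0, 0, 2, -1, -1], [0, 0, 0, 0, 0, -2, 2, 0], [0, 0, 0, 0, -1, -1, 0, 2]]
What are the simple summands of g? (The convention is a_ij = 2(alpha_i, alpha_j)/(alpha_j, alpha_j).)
The diagram associated to this matrix has two connected components: the simple roots {alpha_3, alpha_4} form a chain of 2 nodes with single edges (A_2), and {alpha_1, alpha_2, alpha_5, alpha_6, alpha_7, alpha_8} form a chain of 6 nodes with a double edge at one end; the terminal node there is the unique long simple root (C_6). A semisimple Lie algebra decomposes uniquely as the direct sum of simple ideals, one per connected component of its Dynkin diagram, so g ≅ A_2 ⊕ C_6 (dimension 8 + 78 = 86).

A_2 ⊕ C_6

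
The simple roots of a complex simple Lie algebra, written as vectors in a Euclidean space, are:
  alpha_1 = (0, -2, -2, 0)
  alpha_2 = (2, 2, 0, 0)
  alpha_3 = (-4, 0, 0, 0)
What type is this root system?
Compute the Cartan integers a_ij = 2(alpha_i, alpha_j)/(alpha_j, alpha_j); the resulting 3x3 Cartan matrix is
[[2, -1, 0], [-1, 2, -1], [0, -2, 2]].
The roots have two lengths (squared-length ratio 2:1); the short ones are alpha_{1,2}. The associated Dynkin diagram is a chain of 3 nodes with a double edge at one end; the terminal node there is the unique long simple root (C_3), so the type is C_3 (the algebra sp(6)).

C_3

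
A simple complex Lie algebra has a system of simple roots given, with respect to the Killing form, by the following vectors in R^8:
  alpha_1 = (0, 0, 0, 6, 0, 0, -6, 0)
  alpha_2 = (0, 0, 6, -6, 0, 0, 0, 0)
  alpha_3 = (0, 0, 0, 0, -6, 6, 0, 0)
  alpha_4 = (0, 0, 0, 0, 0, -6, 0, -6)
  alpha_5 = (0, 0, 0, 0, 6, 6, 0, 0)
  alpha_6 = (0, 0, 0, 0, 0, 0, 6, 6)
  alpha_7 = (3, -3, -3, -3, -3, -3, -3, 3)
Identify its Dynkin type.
Compute the Cartan integers a_ij = 2(alpha_i, alpha_j)/(alpha_j, alpha_j); the resulting 7x7 Cartan matrix is
[[2, -1, 0, 0, 0, -1, 0], [-1, 2, 0, 0, 0, 0, 0], [0, 0, 2, -1, 0, 0, 0], [0, 0, -1, 2, -1, -1, 0], [0, 0, 0, -1, 2, 0, -1], [-1, 0, 0, -1, 0, 2, 0], [0, 0, 0, 0, -1, 0, 2]].
All simple roots have the same length, so the diagram is simply laced. The associated Dynkin diagram is a chain of 6 nodes with one extra node attached to the third node from one end (E_7), so the type is E_7.

E7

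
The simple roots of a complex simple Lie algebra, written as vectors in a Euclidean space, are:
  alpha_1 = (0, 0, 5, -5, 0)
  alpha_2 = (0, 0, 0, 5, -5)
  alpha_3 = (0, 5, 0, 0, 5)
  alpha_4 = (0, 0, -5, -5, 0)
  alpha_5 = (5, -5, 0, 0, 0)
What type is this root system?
Compute the Cartan integers a_ij = 2(alpha_i, alpha_j)/(alpha_j, alpha_j); the resulting 5x5 Cartan matrix is
[[2, -1, 0, 0, 0], [-1, 2, -1, -1, 0], [0, -1, 2, 0, -1], [0, -1, 0, 2, 0], [0, 0, -1, 0, 2]].
All simple roots have the same length, so the diagram is simply laced. The associated Dynkin diagram is a chain of 3 nodes with a fork of two nodes at one end (D_5), so the type is D_5 (the algebra so(10)).

D_5 (so(10))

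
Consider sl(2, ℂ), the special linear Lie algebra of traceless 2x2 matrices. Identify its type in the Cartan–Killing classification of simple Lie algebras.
This is sl(2), which has dimension 2^2 - 1 = 3 and rank 2 - 1 = 1 (a Cartan subalgebra is the diagonal traceless matrices). In the classification of classical Lie algebras, the special linear algebra sl(n+1) has type A_n; here n = 1, so the Dynkin diagram is a chain of 1 nodes with single edges (A_1). Hence the type is A_1.

A1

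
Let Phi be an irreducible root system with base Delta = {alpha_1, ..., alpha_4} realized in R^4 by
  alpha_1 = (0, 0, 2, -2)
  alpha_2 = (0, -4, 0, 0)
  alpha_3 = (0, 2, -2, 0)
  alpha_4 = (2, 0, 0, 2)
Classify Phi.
type C_4

Compute the Cartan integers a_ij = 2(alpha_i, alpha_j)/(alpha_j, alpha_j); the resulting 4x4 Cartan matrix is
[[2, 0, -1, -1], [0, 2, -2, 0], [-1, -1, 2, 0], [-1, 0, 0, 2]].
The roots have two lengths (squared-length ratio 2:1); the short ones are alpha_{1,3,4}. The associated Dynkin diagram is a chain of 4 nodes with a double edge at one end; the terminal node there is the unique long simple root (C_4), so the type is C_4 (the algebra sp(8)).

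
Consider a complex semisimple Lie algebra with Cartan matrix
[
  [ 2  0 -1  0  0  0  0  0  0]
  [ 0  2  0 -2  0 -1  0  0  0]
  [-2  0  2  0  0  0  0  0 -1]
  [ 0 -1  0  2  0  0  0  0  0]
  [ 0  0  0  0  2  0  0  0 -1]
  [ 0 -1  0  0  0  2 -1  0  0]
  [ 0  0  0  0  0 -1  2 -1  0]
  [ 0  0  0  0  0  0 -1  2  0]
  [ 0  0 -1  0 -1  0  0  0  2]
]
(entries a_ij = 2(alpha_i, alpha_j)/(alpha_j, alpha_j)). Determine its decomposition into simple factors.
The diagram associated to this matrix has two connected components: the simple roots {alpha_1, alpha_3, alpha_5, alpha_9} form a chain of 4 nodes with a double edge at one end; the terminal node there is the unique short simple root (B_4), and {alpha_2, alpha_4, alpha_6, alpha_7, alpha_8} form a chain of 5 nodes with a double edge at one end; the terminal node there is the unique short simple root (B_5). A semisimple Lie algebra decomposes uniquely as the direct sum of simple ideals, one per connected component of its Dynkin diagram, so g ≅ B_4 ⊕ B_5 (dimension 36 + 55 = 91).

B_4 (so(9)) ⊕ B_5 (so(11))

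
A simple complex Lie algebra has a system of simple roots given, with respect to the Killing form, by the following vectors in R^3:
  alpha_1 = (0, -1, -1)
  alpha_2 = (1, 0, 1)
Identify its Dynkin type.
Compute the Cartan integers a_ij = 2(alpha_i, alpha_j)/(alpha_j, alpha_j); the resulting 2x2 Cartan matrix is
[[2, -1], [-1, 2]].
All simple roots have the same length, so the diagram is simply laced. The associated Dynkin diagram is a chain of 2 nodes with single edges (A_2), so the type is A_2 (the algebra sl(3)).

A2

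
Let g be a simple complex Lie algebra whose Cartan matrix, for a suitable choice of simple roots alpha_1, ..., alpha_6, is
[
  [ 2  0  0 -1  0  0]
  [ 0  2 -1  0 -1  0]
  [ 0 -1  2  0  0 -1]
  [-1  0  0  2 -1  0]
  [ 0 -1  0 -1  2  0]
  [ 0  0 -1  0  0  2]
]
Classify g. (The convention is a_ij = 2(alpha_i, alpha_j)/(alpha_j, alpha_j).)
A_6

The matrix has rank 6 with 2's on the diagonal. Reading the off-diagonal entries as Dynkin edges (a single edge where a_ij = a_ji = -1; a double or triple edge where a_ij * a_ji = 2 or 3), the diagram is a chain of 6 nodes with single edges (A_6). One simple-root ordering that puts it in standard form is (alpha_6, alpha_3, alpha_2, alpha_5, alpha_4, alpha_1). So the algebra is type A_6, i.e. sl(7).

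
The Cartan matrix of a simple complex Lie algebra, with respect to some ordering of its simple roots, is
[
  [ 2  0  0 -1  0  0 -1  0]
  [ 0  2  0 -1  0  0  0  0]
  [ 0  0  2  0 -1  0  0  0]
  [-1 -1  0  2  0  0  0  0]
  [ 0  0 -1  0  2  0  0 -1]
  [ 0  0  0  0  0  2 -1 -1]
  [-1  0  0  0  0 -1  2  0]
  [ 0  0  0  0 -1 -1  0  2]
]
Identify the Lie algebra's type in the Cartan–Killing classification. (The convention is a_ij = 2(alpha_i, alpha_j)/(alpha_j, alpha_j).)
A_8 (sl(9))

The matrix has rank 8 with 2's on the diagonal. Reading the off-diagonal entries as Dynkin edges (a single edge where a_ij = a_ji = -1; a double or triple edge where a_ij * a_ji = 2 or 3), the diagram is a chain of 8 nodes with single edges (A_8). One simple-root ordering that puts it in standard form is (alpha_2, alpha_4, alpha_1, alpha_7, alpha_6, alpha_8, alpha_5, alpha_3). So the algebra is type A_8, i.e. sl(9).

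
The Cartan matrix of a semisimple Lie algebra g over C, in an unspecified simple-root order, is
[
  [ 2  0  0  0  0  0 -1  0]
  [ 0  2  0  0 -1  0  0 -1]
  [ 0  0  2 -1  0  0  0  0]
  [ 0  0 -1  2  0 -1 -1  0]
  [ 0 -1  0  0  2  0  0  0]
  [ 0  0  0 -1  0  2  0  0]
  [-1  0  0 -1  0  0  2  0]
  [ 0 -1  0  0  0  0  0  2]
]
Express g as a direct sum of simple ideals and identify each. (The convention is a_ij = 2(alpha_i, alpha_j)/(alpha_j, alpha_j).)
The diagram associated to this matrix has two connected components: the simple roots {alpha_2, alpha_5, alpha_8} form a chain of 3 nodes with single edges (A_3), and {alpha_1, alpha_3, alpha_4, alpha_6, alpha_7} form a chain of 3 nodes with a fork of two nodes at one end (D_5). A semisimple Lie algebra decomposes uniquely as the direct sum of simple ideals, one per connected component of its Dynkin diagram, so g ≅ A_3 ⊕ D_5 (dimension 15 + 45 = 60).

A3 ⊕ D5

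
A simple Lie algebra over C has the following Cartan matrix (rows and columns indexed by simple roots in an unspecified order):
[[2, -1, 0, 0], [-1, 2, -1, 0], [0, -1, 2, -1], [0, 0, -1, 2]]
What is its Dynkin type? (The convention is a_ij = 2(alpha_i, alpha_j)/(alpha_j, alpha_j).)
The matrix has rank 4 with 2's on the diagonal. Reading the off-diagonal entries as Dynkin edges (a single edge where a_ij = a_ji = -1; a double or triple edge where a_ij * a_ji = 2 or 3), the diagram is a chain of 4 nodes with single edges (A_4). One simple-root ordering that puts it in standard form is (alpha_1, alpha_2, alpha_3, alpha_4). So the algebra is type A_4, i.e. sl(5).

A_4 (sl(5))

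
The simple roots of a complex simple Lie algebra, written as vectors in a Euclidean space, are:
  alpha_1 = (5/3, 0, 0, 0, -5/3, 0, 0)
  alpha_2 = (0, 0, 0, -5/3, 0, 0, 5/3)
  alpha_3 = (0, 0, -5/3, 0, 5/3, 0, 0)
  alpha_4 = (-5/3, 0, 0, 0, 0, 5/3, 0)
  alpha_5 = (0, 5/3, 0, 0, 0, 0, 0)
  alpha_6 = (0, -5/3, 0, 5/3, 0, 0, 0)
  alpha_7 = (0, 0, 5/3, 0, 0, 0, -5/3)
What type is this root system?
B_7 (so(15))

Compute the Cartan integers a_ij = 2(alpha_i, alpha_j)/(alpha_j, alpha_j); the resulting 7x7 Cartan matrix is
[[2, 0, -1, -1, 0, 0, 0], [0, 2, 0, 0, 0, -1, -1], [-1, 0, 2, 0, 0, 0, -1], [-1, 0, 0, 2, 0, 0, 0], [0, 0, 0, 0, 2, -1, 0], [0, -1, 0, 0, -2, 2, 0], [0, -1, -1, 0, 0, 0, 2]].
The roots have two lengths (squared-length ratio 2:1); the short ones are alpha_{5}. The associated Dynkin diagram is a chain of 7 nodes with a double edge at one end; the terminal node there is the unique short simple root (B_7), so the type is B_7 (the algebra so(15)).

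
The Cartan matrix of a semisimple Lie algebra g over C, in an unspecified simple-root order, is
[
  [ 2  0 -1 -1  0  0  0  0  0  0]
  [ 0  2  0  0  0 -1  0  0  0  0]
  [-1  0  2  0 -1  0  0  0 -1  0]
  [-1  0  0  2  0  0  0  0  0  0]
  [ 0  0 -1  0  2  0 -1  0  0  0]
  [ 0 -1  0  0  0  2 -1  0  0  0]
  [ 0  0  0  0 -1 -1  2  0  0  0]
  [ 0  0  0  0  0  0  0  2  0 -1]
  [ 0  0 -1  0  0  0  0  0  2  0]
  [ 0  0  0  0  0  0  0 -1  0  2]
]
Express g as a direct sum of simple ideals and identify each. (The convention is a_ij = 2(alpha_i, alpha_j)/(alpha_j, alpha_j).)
The diagram associated to this matrix has two connected components: the simple roots {alpha_8, alpha_10} form a chain of 2 nodes with single edges (A_2), and {alpha_1, alpha_2, alpha_3, alpha_4, alpha_5, alpha_6, alpha_7, alpha_9} form a chain of 7 nodes with one extra node attached to the third node from one end (E_8). A semisimple Lie algebra decomposes uniquely as the direct sum of simple ideals, one per connected component of its Dynkin diagram, so g ≅ A_2 ⊕ E_8 (dimension 8 + 248 = 256).

A_2 ⊕ E_8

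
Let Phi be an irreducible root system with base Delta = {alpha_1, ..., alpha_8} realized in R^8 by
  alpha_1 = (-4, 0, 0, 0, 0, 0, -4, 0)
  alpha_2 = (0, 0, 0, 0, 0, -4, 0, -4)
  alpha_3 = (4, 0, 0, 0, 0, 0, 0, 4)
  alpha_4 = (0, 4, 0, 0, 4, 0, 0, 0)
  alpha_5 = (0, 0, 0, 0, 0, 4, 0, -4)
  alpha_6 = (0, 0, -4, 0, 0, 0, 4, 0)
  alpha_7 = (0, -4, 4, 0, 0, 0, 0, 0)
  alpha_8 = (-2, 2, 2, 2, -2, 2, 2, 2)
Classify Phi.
E8

Compute the Cartan integers a_ij = 2(alpha_i, alpha_j)/(alpha_j, alpha_j); the resulting 8x8 Cartan matrix is
[[2, 0, -1, 0, 0, -1, 0, 0], [0, 2, -1, 0, 0, 0, 0, -1], [-1, -1, 2, 0, -1, 0, 0, 0], [0, 0, 0, 2, 0, 0, -1, 0], [0, 0, -1, 0, 2, 0, 0, 0], [-1, 0, 0, 0, 0, 2, -1, 0], [0, 0, 0, -1, 0, -1, 2, 0], [0, -1, 0, 0, 0, 0, 0, 2]].
All simple roots have the same length, so the diagram is simply laced. The associated Dynkin diagram is a chain of 7 nodes with one extra node attached to the third node from one end (E_8), so the type is E_8.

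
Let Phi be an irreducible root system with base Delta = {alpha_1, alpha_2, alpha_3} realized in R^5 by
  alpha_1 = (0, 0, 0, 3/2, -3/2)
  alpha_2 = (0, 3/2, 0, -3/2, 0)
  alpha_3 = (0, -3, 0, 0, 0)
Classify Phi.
type C_3

Compute the Cartan integers a_ij = 2(alpha_i, alpha_j)/(alpha_j, alpha_j); the resulting 3x3 Cartan matrix is
[[2, -1, 0], [-1, 2, -1], [0, -2, 2]].
The roots have two lengths (squared-length ratio 2:1); the short ones are alpha_{1,2}. The associated Dynkin diagram is a chain of 3 nodes with a double edge at one end; the terminal node there is the unique long simple root (C_3), so the type is C_3 (the algebra sp(6)).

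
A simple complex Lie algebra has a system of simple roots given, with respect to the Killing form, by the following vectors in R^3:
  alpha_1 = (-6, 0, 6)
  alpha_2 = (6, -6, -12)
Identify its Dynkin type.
Compute the Cartan integers a_ij = 2(alpha_i, alpha_j)/(alpha_j, alpha_j); the resulting 2x2 Cartan matrix is
[[2, -1], [-3, 2]].
The roots have two lengths (squared-length ratio 3:1); the short ones are alpha_{1}. The associated Dynkin diagram is two nodes joined by a triple edge (G_2), so the type is G_2.

G_2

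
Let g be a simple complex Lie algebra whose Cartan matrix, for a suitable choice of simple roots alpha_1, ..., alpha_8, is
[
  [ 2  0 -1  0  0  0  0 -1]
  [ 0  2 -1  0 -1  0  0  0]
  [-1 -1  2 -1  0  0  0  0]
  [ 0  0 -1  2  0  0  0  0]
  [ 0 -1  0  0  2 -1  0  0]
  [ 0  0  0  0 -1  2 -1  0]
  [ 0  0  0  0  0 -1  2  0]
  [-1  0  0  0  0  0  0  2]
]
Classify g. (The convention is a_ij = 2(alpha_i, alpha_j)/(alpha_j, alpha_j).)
E_8

The matrix has rank 8 with 2's on the diagonal. Reading the off-diagonal entries as Dynkin edges (a single edge where a_ij = a_ji = -1; a double or triple edge where a_ij * a_ji = 2 or 3), the diagram is a chain of 7 nodes with one extra node attached to the third node from one end (E_8). One simple-root ordering that puts it in standard form is (alpha_8, alpha_4, alpha_1, alpha_3, alpha_2, alpha_5, alpha_6, alpha_7). So the algebra is type E_8.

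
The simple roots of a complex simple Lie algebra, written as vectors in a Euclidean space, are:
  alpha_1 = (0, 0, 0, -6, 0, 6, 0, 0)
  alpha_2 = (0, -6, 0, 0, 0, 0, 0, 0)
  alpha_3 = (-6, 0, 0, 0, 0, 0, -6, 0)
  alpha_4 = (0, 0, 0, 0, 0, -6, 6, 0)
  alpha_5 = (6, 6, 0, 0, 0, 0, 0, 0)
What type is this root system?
Compute the Cartan integers a_ij = 2(alpha_i, alpha_j)/(alpha_j, alpha_j); the resulting 5x5 Cartan matrix is
[[2, 0, 0, -1, 0], [0, 2, 0, 0, -1], [0, 0, 2, -1, -1], [-1, 0, -1, 2, 0], [0, -2, -1, 0, 2]].
The roots have two lengths (squared-length ratio 2:1); the short ones are alpha_{2}. The associated Dynkin diagram is a chain of 5 nodes with a double edge at one end; the terminal node there is the unique short simple root (B_5), so the type is B_5 (the algebra so(11)).

type B_5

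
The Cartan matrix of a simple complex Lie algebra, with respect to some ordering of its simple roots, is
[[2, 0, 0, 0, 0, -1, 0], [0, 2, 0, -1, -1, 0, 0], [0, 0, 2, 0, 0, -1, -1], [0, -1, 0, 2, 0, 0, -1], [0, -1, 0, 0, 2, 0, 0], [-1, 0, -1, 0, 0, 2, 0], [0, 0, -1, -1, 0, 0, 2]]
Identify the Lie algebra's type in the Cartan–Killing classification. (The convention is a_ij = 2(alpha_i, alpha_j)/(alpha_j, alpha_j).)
The matrix has rank 7 with 2's on the diagonal. Reading the off-diagonal entries as Dynkin edges (a single edge where a_ij = a_ji = -1; a double or triple edge where a_ij * a_ji = 2 or 3), the diagram is a chain of 7 nodes with single edges (A_7). One simple-root ordering that puts it in standard form is (alpha_5, alpha_2, alpha_4, alpha_7, alpha_3, alpha_6, alpha_1). So the algebra is type A_7, i.e. sl(8).

A_7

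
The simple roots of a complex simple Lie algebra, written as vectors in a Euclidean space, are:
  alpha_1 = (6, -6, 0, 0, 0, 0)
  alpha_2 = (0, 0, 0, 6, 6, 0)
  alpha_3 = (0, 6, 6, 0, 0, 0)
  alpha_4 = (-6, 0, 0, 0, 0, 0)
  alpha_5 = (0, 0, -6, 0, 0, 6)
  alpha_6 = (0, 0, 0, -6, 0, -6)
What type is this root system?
Compute the Cartan integers a_ij = 2(alpha_i, alpha_j)/(alpha_j, alpha_j); the resulting 6x6 Cartan matrix is
[[2, 0, -1, -2, 0, 0], [0, 2, 0, 0, 0, -1], [-1, 0, 2, 0, -1, 0], [-1, 0, 0, 2, 0, 0], [0, 0, -1, 0, 2, -1], [0, -1, 0, 0, -1, 2]].
The roots have two lengths (squared-length ratio 2:1); the short ones are alpha_{4}. The associated Dynkin diagram is a chain of 6 nodes with a double edge at one end; the terminal node there is the unique short simple root (B_6), so the type is B_6 (the algebra so(13)).

type B_6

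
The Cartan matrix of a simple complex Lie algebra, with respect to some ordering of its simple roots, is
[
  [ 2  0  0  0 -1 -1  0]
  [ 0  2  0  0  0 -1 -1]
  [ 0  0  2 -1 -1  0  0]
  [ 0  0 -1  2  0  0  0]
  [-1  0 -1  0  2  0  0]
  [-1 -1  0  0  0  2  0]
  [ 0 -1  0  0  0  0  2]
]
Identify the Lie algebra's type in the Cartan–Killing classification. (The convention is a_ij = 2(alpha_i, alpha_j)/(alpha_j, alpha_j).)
The matrix has rank 7 with 2's on the diagonal. Reading the off-diagonal entries as Dynkin edges (a single edge where a_ij = a_ji = -1; a double or triple edge where a_ij * a_ji = 2 or 3), the diagram is a chain of 7 nodes with single edges (A_7). One simple-root ordering that puts it in standard form is (alpha_7, alpha_2, alpha_6, alpha_1, alpha_5, alpha_3, alpha_4). So the algebra is type A_7, i.e. sl(8).

type A_7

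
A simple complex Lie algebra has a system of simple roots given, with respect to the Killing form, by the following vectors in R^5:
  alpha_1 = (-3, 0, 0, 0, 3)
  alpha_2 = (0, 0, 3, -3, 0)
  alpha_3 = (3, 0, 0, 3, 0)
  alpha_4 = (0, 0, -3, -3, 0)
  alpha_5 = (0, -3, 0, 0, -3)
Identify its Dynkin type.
Compute the Cartan integers a_ij = 2(alpha_i, alpha_j)/(alpha_j, alpha_j); the resulting 5x5 Cartan matrix is
[[2, 0, -1, 0, -1], [0, 2, -1, 0, 0], [-1, -1, 2, -1, 0], [0, 0, -1, 2, 0], [-1, 0, 0, 0, 2]].
All simple roots have the same length, so the diagram is simply laced. The associated Dynkin diagram is a chain of 3 nodes with a fork of two nodes at one end (D_5), so the type is D_5 (the algebra so(10)).

D5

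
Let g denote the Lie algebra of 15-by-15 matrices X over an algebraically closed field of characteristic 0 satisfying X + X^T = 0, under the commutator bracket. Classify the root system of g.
B_7

This is so(15) with 15 odd, which has dimension 15(15-1)/2 = 105 and rank (15-1)/2 = 7. In the classification of classical Lie algebras, the orthogonal algebra so(2n+1) in an odd number of variables has type B_n; here n = 7, so the Dynkin diagram is a chain of 7 nodes with a double edge at one end; the terminal node there is the unique short simple root (B_7). Hence the type is B_7.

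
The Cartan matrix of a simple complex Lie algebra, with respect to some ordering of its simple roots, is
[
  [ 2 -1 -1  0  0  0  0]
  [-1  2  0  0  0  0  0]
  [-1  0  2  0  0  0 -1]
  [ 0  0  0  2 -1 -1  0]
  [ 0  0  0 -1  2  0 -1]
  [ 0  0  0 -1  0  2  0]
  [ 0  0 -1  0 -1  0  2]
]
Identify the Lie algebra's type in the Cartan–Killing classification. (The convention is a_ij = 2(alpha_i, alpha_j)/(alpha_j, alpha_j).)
The matrix has rank 7 with 2's on the diagonal. Reading the off-diagonal entries as Dynkin edges (a single edge where a_ij = a_ji = -1; a double or triple edge where a_ij * a_ji = 2 or 3), the diagram is a chain of 7 nodes with single edges (A_7). One simple-root ordering that puts it in standard form is (alpha_2, alpha_1, alpha_3, alpha_7, alpha_5, alpha_4, alpha_6). So the algebra is type A_7, i.e. sl(8).

A_7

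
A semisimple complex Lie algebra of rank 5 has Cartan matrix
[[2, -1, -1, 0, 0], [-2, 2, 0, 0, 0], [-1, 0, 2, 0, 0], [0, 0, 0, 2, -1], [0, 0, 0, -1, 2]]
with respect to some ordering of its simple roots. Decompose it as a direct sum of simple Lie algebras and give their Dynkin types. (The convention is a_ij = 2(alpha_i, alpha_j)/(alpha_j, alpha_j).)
The diagram associated to this matrix has two connected components: the simple roots {alpha_4, alpha_5} form a chain of 2 nodes with single edges (A_2), and {alpha_1, alpha_2, alpha_3} form a chain of 3 nodes with a double edge at one end; the terminal node there is the unique long simple root (C_3). A semisimple Lie algebra decomposes uniquely as the direct sum of simple ideals, one per connected component of its Dynkin diagram, so g ≅ A_2 ⊕ C_3 (dimension 8 + 21 = 29).

A_2 (sl(3)) + C_3 (sp(6))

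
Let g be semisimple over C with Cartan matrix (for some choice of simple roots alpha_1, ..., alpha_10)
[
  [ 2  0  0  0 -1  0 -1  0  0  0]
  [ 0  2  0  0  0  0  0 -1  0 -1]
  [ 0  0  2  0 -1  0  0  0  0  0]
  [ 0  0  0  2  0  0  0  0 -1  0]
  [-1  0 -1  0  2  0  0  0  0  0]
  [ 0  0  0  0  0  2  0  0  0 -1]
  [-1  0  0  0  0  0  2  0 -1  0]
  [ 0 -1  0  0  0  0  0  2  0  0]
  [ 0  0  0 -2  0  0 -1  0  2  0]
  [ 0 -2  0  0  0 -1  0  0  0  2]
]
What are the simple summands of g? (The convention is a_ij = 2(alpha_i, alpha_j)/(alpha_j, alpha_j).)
The diagram associated to this matrix has two connected components: the simple roots {alpha_1, alpha_3, alpha_4, alpha_5, alpha_7, alpha_9} form a chain of 6 nodes with a double edge at one end; the terminal node there is the unique short simple root (B_6), and {alpha_2, alpha_6, alpha_8, alpha_10} form a chain of 4 nodes with a double edge between the middle two (F_4). A semisimple Lie algebra decomposes uniquely as the direct sum of simple ideals, one per connected component of its Dynkin diagram, so g ≅ B_6 ⊕ F_4 (dimension 78 + 52 = 130).

B_6 (so(13)) + F_4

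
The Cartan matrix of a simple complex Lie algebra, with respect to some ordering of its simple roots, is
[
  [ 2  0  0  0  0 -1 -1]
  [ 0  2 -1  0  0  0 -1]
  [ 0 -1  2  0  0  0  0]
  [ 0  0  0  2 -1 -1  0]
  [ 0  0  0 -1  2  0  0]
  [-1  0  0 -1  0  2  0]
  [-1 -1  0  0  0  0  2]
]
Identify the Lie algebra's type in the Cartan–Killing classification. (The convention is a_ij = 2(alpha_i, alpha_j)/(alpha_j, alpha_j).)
A7

The matrix has rank 7 with 2's on the diagonal. Reading the off-diagonal entries as Dynkin edges (a single edge where a_ij = a_ji = -1; a double or triple edge where a_ij * a_ji = 2 or 3), the diagram is a chain of 7 nodes with single edges (A_7). One simple-root ordering that puts it in standard form is (alpha_5, alpha_4, alpha_6, alpha_1, alpha_7, alpha_2, alpha_3). So the algebra is type A_7, i.e. sl(8).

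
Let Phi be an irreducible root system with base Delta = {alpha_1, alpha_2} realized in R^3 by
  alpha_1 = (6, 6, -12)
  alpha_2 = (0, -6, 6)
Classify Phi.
G_2

Compute the Cartan integers a_ij = 2(alpha_i, alpha_j)/(alpha_j, alpha_j); the resulting 2x2 Cartan matrix is
[[2, -3], [-1, 2]].
The roots have two lengths (squared-length ratio 3:1); the short ones are alpha_{2}. The associated Dynkin diagram is two nodes joined by a triple edge (G_2), so the type is G_2.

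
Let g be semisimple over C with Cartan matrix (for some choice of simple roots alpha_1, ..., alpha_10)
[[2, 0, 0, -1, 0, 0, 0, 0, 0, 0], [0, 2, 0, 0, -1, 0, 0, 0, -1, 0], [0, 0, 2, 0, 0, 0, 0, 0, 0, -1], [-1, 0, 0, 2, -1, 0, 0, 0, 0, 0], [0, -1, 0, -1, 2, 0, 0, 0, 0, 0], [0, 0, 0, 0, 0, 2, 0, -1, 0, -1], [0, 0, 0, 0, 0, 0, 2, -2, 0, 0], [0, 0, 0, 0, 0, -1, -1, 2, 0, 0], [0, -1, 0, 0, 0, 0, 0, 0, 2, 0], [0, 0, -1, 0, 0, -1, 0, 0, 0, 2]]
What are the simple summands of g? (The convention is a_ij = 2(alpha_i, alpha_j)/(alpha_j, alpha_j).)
type A_5 + type C_5

The diagram associated to this matrix has two connected components: the simple roots {alpha_1, alpha_2, alpha_4, alpha_5, alpha_9} form a chain of 5 nodes with single edges (A_5), and {alpha_3, alpha_6, alpha_7, alpha_8, alpha_10} form a chain of 5 nodes with a double edge at one end; the terminal node there is the unique long simple root (C_5). A semisimple Lie algebra decomposes uniquely as the direct sum of simple ideals, one per connected component of its Dynkin diagram, so g ≅ A_5 ⊕ C_5 (dimension 35 + 55 = 90).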